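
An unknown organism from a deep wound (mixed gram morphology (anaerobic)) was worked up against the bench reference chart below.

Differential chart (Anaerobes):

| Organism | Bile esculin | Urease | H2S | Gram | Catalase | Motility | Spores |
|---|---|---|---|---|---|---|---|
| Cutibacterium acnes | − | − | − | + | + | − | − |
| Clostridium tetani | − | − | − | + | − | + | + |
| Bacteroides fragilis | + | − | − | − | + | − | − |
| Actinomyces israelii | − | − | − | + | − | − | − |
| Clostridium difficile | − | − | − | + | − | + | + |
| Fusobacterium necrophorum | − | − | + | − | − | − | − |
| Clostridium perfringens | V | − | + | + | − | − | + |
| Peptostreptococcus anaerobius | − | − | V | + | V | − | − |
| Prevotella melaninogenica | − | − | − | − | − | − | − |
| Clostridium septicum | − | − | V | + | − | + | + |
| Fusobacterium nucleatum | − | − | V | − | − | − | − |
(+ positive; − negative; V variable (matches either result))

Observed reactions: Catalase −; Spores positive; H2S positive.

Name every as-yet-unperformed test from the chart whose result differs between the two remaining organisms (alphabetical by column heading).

Motility

Catalase −: excludes Cutibacterium acnes, Bacteroides fragilis — 9 left.
Spores +: excludes 5 organisms — 4 left.
H2S +: excludes Clostridium tetani, Clostridium difficile — 2 left.
Two candidates remain: Clostridium perfringens and Clostridium septicum.
  Bile esculin: V vs − — variable for at least one, does not separate.
  Urease: − vs − — same for both, does not separate.
  Gram: + vs + — same for both, does not separate.
  Motility: Clostridium perfringens −, Clostridium septicum + — discriminates.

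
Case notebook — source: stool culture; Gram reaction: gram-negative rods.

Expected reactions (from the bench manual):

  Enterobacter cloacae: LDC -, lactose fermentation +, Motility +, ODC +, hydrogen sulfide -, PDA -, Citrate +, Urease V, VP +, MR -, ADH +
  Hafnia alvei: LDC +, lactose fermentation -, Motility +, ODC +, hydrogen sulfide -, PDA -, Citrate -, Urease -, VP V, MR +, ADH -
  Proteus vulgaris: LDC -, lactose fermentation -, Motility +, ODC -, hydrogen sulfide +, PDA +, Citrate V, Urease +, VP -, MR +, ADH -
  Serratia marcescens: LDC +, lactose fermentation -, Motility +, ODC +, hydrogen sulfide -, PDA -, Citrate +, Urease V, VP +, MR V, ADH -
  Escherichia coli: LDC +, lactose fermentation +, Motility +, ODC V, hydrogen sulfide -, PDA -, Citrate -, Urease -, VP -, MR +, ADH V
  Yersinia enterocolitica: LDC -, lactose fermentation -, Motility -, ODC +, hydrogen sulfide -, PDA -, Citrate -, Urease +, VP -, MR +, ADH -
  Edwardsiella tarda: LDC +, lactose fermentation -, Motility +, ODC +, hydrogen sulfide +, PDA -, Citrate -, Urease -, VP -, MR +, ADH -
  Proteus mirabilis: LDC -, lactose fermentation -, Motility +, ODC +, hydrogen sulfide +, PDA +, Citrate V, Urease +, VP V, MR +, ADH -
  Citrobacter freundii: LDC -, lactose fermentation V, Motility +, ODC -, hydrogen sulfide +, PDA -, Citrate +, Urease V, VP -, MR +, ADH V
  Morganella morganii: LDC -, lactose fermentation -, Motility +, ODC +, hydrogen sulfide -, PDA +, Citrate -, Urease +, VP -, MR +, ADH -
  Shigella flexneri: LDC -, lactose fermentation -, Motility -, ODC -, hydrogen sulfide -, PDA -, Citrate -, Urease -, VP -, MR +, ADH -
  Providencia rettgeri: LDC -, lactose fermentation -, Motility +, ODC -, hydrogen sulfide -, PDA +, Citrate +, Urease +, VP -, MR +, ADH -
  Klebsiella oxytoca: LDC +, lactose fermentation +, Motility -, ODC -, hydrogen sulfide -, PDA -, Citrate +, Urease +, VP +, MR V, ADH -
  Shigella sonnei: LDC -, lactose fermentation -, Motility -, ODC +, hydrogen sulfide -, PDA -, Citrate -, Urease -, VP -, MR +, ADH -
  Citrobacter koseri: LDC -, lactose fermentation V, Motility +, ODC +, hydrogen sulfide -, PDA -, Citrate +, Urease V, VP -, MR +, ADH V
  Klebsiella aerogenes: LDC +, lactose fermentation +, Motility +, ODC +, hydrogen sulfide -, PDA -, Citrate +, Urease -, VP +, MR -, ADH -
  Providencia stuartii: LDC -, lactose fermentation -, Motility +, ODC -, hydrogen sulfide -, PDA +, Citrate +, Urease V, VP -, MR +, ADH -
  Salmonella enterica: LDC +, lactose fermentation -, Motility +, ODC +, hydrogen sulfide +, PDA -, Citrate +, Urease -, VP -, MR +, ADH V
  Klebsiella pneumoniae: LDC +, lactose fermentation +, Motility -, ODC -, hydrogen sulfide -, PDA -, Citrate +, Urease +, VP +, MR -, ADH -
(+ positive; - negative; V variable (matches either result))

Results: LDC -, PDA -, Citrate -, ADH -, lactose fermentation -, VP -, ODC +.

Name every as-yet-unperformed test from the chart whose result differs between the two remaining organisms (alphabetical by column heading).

Urease

VP -: excludes 5 organisms — 14 left.
Citrate -: excludes 5 organisms — 9 left.
lactose fermentation -: excludes Escherichia coli — 8 left.
ADH -: all 8 remaining candidates are consistent.
PDA -: excludes Proteus vulgaris, Proteus mirabilis, Morganella morganii — 5 left.
ODC +: excludes Shigella flexneri — 4 left.
LDC -: excludes Hafnia alvei, Edwardsiella tarda — 2 left.
Two candidates remain: Shigella sonnei and Yersinia enterocolitica.
  Motility: - vs - — same for both, does not separate.
  hydrogen sulfide: - vs - — same for both, does not separate.
  Urease: Shigella sonnei -, Yersinia enterocolitica + — discriminates.
  MR: + vs + — same for both, does not separate.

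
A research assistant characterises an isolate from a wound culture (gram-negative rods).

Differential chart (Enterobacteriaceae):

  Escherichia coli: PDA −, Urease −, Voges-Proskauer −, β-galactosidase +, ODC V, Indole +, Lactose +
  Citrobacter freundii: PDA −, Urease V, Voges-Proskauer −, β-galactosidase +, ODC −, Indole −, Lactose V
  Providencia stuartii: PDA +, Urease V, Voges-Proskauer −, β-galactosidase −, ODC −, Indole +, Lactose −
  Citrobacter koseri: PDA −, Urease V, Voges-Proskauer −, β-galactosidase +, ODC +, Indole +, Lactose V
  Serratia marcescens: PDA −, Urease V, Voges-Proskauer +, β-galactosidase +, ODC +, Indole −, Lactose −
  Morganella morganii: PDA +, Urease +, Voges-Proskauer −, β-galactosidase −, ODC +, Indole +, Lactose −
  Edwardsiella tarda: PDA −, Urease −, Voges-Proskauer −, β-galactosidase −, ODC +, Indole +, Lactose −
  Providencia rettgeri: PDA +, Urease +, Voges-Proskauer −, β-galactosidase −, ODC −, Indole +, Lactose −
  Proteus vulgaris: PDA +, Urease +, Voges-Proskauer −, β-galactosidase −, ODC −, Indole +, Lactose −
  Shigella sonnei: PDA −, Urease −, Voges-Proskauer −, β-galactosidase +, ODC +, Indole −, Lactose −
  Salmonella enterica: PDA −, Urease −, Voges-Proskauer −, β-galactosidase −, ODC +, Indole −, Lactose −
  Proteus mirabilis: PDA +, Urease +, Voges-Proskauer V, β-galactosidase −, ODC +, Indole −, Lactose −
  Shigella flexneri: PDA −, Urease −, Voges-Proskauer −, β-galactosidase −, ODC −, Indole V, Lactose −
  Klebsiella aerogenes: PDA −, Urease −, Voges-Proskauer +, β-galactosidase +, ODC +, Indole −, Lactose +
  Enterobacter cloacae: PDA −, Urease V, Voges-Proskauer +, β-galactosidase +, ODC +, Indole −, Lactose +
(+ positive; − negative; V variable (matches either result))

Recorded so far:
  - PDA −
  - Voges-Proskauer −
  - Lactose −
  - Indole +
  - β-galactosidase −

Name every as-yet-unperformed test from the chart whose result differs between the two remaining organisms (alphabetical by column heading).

ODC

PDA −: excludes 5 organisms — 10 left.
β-galactosidase −: excludes 7 organisms — 3 left.
Lactose −: all 3 remaining candidates are consistent.
Voges-Proskauer −: all 3 remaining candidates are consistent.
Indole +: excludes Salmonella enterica — 2 left.
Two candidates remain: Edwardsiella tarda and Shigella flexneri.
  Urease: − vs − — same for both, does not separate.
  ODC: Edwardsiella tarda +, Shigella flexneri − — discriminates.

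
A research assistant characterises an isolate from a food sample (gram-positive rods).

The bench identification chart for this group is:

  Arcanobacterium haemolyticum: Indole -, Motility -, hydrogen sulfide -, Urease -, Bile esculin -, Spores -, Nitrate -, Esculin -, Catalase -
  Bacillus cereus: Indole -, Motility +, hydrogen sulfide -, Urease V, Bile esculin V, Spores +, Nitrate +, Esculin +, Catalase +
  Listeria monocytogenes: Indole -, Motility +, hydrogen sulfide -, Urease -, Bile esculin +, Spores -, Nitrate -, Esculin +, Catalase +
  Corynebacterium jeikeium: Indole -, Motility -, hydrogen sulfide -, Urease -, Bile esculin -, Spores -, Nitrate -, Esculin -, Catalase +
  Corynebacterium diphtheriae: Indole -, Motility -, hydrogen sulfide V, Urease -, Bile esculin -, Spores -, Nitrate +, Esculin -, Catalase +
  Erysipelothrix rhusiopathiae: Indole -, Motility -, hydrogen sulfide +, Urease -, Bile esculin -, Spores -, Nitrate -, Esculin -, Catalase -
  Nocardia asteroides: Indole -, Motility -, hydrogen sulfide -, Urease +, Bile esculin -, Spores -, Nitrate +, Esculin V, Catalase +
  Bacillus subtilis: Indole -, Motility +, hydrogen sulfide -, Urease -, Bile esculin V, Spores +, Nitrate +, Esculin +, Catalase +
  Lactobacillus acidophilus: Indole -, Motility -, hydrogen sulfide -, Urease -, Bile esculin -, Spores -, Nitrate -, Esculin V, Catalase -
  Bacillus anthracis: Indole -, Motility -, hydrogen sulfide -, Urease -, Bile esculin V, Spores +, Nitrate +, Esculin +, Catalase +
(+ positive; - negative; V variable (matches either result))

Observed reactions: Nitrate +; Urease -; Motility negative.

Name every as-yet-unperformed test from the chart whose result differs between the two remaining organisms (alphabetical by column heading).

Urease -: excludes Nocardia asteroides — 9 left.
Nitrate +: excludes 5 organisms — 4 left.
Motility -: excludes Bacillus cereus, Bacillus subtilis — 2 left.
Two candidates remain: Bacillus anthracis and Corynebacterium diphtheriae.
  Indole: - vs - — same for both, does not separate.
  hydrogen sulfide: - vs V — variable for at least one, does not separate.
  Bile esculin: V vs - — variable for at least one, does not separate.
  Spores: Bacillus anthracis +, Corynebacterium diphtheriae - — discriminates.
  Esculin: Bacillus anthracis +, Corynebacterium diphtheriae - — discriminates.
  Catalase: + vs + — same for both, does not separate.

Esculin, Spores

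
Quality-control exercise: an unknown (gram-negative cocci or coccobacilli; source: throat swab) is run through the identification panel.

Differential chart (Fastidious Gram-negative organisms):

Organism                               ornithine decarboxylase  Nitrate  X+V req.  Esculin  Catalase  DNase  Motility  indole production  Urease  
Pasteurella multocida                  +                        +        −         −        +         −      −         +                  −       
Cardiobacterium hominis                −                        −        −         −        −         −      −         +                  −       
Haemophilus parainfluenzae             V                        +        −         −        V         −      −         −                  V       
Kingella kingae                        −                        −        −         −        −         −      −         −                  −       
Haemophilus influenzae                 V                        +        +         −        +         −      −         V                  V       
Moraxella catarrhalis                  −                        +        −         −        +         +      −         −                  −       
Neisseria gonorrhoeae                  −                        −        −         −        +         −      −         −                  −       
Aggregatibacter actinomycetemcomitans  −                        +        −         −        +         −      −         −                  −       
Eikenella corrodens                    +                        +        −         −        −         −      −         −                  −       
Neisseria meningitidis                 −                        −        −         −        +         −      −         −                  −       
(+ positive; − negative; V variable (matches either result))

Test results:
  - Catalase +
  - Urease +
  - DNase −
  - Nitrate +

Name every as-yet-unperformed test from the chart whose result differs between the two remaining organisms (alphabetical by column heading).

X+V req.

Catalase +: excludes Cardiobacterium hominis, Kingella kingae, Eikenella corrodens — 7 left.
Nitrate +: excludes Neisseria gonorrhoeae, Neisseria meningitidis — 5 left.
DNase −: excludes Moraxella catarrhalis — 4 left.
Urease +: excludes Pasteurella multocida, Aggregatibacter actinomycetemcomitans — 2 left.
Two candidates remain: Haemophilus influenzae and Haemophilus parainfluenzae.
  ornithine decarboxylase: V vs V — variable for at least one, does not separate.
  X+V req.: Haemophilus influenzae +, Haemophilus parainfluenzae − — discriminates.
  Esculin: − vs − — same for both, does not separate.
  Motility: − vs − — same for both, does not separate.
  indole production: V vs − — variable for at least one, does not separate.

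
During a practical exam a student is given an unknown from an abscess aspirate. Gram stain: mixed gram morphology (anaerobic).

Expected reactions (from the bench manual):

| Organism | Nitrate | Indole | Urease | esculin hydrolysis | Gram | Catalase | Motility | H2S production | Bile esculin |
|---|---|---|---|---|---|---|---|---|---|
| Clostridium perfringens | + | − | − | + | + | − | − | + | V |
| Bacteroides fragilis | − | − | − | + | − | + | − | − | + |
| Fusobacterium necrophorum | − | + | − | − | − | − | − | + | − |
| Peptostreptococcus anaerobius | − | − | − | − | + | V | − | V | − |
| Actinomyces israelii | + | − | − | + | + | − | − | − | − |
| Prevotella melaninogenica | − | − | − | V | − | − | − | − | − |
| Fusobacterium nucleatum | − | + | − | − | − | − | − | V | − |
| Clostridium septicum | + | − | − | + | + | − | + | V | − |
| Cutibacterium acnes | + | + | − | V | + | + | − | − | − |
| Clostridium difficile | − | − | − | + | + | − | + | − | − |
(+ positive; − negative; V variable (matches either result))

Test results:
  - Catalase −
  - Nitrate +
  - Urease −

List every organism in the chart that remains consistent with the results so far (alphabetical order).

Nitrate +: excludes 6 organisms — 4 left.
Catalase −: excludes Cutibacterium acnes — 3 left.
Urease −: all 3 remaining candidates are consistent.

Actinomyces israelii, Clostridium perfringens, Clostridium septicum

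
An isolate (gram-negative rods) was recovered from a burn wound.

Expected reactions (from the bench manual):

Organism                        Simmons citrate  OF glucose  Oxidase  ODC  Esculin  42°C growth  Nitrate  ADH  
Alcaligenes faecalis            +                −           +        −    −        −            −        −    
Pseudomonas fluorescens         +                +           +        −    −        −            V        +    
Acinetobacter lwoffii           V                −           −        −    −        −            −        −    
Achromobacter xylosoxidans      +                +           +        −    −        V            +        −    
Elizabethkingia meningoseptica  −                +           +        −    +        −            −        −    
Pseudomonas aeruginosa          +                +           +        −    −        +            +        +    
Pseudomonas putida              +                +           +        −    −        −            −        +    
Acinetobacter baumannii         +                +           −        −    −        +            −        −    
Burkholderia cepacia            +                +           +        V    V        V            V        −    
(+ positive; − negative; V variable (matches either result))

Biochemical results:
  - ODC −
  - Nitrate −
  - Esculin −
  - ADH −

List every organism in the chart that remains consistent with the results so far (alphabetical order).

Acinetobacter baumannii, Acinetobacter lwoffii, Alcaligenes faecalis, Burkholderia cepacia

ADH −: excludes Pseudomonas fluorescens, Pseudomonas aeruginosa, Pseudomonas putida — 6 left.
ODC −: all 6 remaining candidates are consistent.
Nitrate −: excludes Achromobacter xylosoxidans — 5 left.
Esculin −: excludes Elizabethkingia meningoseptica — 4 left.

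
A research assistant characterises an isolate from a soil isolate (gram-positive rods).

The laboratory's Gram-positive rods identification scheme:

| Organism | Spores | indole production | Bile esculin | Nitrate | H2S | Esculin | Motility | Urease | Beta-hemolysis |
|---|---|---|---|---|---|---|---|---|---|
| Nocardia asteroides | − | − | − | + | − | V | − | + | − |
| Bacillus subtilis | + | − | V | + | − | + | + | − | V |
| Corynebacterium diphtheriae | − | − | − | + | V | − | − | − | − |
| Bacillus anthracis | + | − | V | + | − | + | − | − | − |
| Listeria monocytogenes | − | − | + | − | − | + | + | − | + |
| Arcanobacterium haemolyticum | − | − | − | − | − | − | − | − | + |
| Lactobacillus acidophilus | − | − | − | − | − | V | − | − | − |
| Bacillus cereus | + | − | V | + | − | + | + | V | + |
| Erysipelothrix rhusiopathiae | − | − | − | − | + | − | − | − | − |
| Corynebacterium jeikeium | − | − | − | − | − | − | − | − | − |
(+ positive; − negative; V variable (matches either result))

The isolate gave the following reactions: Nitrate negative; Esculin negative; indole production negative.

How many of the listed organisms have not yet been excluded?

4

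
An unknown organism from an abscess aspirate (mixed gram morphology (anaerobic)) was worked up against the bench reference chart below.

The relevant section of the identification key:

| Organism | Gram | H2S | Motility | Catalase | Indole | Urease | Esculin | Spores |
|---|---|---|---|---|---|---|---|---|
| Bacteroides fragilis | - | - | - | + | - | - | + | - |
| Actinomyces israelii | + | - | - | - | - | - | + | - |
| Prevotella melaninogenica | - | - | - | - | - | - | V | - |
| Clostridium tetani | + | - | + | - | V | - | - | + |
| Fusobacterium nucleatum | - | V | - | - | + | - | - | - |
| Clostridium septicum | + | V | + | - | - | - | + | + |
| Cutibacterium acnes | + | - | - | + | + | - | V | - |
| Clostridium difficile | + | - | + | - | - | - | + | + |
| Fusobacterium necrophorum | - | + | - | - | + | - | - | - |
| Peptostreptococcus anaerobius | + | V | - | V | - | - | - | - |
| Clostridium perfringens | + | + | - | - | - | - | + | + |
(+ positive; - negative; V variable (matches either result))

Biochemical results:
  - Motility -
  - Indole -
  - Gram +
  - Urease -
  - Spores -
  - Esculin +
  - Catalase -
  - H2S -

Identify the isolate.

Actinomyces israelii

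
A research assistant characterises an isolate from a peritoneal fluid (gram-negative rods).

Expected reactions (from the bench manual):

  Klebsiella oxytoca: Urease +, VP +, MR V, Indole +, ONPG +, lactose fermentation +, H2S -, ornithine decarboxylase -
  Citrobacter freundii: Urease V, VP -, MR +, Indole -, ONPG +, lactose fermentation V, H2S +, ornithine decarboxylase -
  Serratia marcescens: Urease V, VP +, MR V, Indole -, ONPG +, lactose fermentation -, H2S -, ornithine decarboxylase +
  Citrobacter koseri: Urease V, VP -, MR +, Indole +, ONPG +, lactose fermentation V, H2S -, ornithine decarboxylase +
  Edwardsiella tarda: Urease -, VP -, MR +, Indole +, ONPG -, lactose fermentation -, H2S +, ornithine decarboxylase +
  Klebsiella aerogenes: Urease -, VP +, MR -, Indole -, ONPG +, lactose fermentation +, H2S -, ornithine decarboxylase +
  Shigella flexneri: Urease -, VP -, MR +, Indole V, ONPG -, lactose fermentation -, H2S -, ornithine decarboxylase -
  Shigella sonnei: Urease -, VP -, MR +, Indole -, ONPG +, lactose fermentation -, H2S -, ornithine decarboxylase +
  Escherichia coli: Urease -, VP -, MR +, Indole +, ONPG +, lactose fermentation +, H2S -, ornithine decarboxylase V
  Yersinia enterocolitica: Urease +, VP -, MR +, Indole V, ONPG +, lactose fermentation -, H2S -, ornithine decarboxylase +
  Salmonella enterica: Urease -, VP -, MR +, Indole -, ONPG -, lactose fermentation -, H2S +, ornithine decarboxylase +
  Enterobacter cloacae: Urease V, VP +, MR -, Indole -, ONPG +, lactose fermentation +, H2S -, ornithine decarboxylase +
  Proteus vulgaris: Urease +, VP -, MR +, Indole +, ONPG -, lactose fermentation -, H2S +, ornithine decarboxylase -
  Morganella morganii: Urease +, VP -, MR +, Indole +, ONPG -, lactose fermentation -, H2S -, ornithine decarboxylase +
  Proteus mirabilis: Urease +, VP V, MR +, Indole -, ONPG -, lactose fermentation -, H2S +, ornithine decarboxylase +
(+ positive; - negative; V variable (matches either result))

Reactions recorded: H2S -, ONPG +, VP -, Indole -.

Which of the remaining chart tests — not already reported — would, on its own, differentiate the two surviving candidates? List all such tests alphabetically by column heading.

Urease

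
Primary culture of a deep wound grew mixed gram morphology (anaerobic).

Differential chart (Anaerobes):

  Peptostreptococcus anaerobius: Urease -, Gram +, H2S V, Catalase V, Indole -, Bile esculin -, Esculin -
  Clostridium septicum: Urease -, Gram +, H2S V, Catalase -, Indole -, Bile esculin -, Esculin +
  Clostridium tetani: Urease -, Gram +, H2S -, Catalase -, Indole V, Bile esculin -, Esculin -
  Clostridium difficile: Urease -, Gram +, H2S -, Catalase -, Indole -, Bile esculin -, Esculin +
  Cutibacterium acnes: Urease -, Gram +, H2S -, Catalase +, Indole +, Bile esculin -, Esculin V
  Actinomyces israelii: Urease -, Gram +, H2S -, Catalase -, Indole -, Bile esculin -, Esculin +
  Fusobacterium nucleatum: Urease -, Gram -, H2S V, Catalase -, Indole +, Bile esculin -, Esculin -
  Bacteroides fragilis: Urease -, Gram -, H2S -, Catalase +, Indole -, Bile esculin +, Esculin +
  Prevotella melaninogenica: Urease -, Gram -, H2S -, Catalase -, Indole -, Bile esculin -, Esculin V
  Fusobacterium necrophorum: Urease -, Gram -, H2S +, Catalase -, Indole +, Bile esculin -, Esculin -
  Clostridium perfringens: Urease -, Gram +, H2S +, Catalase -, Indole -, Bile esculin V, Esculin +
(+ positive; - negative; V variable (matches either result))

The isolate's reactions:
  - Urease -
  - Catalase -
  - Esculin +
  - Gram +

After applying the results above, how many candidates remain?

4

Urease -: all 11 remaining candidates are consistent.
Esculin +: excludes Peptostreptococcus anaerobius, Clostridium tetani, Fusobacterium nucleatum, Fusobacterium necrophorum — 7 left.
Catalase -: excludes Cutibacterium acnes, Bacteroides fragilis — 5 left.
Gram +: excludes Prevotella melaninogenica — 4 left.
Still consistent: Actinomyces israelii, Clostridium difficile, Clostridium perfringens, Clostridium septicum.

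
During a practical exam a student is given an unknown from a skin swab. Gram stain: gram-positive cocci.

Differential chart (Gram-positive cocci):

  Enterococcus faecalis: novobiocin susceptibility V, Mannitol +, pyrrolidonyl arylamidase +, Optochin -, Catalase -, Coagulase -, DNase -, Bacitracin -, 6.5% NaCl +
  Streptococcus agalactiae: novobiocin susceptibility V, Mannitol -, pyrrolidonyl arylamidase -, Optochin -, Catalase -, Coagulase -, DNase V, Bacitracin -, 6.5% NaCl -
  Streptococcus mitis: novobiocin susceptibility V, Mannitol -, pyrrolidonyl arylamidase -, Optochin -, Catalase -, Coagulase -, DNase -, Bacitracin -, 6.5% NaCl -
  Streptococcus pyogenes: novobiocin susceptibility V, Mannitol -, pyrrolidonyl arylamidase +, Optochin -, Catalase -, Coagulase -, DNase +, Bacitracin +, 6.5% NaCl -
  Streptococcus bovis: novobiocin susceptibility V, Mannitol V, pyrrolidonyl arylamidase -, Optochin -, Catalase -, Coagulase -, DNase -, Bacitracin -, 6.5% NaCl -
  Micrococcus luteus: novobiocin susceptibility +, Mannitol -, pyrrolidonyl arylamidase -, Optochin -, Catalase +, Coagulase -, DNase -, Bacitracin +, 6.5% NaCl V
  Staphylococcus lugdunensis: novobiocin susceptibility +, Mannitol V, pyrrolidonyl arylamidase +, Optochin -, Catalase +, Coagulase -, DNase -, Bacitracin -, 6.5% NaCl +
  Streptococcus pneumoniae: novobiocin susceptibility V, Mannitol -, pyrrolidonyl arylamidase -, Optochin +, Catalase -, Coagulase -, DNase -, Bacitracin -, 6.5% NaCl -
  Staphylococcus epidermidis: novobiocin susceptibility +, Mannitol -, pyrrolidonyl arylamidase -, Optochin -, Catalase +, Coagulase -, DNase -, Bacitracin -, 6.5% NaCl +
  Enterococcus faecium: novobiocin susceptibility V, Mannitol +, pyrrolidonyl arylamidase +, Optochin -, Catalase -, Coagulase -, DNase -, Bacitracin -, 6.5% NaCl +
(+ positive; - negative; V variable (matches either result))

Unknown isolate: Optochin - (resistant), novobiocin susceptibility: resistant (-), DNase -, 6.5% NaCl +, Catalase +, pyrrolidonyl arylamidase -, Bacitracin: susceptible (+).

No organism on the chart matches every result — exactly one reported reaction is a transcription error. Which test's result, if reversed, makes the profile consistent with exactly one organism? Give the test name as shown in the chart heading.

As reported, no row in the chart matches all 7 reactions.
Reversing Catalase → still no organism matches.
Reversing novobiocin susceptibility (to +) → unique match: Micrococcus luteus.
Reversing DNase → still no organism matches.
Reversing 6.5% NaCl → still no organism matches.
Reversing Bacitracin → still no organism matches.
Reversing pyrrolidonyl arylamidase → still no organism matches.
Reversing Optochin → still no organism matches.

novobiocin susceptibility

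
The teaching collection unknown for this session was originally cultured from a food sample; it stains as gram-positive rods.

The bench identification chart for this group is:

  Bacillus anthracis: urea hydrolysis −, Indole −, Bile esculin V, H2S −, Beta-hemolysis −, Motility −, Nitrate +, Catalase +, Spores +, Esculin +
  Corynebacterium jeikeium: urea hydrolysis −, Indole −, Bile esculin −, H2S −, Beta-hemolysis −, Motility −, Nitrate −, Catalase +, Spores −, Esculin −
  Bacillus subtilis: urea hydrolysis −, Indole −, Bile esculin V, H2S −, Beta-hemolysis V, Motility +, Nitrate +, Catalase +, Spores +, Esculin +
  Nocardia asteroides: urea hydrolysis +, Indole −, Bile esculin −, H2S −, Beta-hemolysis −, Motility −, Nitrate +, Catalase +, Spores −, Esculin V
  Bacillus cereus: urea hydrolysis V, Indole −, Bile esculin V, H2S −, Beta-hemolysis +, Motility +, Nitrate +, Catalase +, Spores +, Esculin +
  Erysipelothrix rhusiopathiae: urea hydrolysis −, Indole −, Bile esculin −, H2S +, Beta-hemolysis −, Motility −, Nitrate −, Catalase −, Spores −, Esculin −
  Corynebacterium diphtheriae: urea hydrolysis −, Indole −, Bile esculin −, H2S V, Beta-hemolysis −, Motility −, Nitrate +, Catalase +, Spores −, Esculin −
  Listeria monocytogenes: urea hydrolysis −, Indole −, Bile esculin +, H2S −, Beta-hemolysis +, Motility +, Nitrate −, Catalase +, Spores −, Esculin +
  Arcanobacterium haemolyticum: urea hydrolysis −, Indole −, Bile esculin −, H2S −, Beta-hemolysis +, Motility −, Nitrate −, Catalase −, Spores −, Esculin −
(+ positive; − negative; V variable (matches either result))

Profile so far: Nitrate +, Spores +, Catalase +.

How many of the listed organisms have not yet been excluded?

Catalase +: excludes Erysipelothrix rhusiopathiae, Arcanobacterium haemolyticum — 7 left.
Nitrate +: excludes Corynebacterium jeikeium, Listeria monocytogenes — 5 left.
Spores +: excludes Nocardia asteroides, Corynebacterium diphtheriae — 3 left.
Still consistent: Bacillus anthracis, Bacillus cereus, Bacillus subtilis.

3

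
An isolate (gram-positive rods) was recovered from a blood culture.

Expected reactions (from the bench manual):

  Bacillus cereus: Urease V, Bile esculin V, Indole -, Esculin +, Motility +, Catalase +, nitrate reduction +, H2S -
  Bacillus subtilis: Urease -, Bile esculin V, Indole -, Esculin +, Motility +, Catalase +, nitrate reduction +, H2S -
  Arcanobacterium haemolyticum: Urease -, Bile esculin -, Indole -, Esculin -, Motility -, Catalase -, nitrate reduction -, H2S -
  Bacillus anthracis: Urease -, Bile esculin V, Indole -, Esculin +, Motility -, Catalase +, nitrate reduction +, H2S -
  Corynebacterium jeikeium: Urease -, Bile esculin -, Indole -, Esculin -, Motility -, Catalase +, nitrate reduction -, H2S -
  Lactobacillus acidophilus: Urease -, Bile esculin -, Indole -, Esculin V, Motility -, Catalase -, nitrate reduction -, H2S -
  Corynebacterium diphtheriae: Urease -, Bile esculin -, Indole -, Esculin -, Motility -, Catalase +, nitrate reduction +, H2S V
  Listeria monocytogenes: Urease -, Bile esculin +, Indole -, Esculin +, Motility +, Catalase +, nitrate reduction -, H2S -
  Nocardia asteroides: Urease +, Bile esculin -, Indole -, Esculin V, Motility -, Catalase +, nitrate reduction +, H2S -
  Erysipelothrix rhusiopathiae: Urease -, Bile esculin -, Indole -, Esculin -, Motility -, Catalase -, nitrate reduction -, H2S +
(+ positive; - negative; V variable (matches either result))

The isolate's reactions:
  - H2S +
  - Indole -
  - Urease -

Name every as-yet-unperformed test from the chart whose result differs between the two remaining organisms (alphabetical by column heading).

Catalase, nitrate reduction

Urease -: excludes Nocardia asteroides — 9 left.
H2S +: excludes 7 organisms — 2 left.
Indole -: all 2 remaining candidates are consistent.
Two candidates remain: Corynebacterium diphtheriae and Erysipelothrix rhusiopathiae.
  Bile esculin: - vs - — same for both, does not separate.
  Esculin: - vs - — same for both, does not separate.
  Motility: - vs - — same for both, does not separate.
  Catalase: Corynebacterium diphtheriae +, Erysipelothrix rhusiopathiae - — discriminates.
  nitrate reduction: Corynebacterium diphtheriae +, Erysipelothrix rhusiopathiae - — discriminates.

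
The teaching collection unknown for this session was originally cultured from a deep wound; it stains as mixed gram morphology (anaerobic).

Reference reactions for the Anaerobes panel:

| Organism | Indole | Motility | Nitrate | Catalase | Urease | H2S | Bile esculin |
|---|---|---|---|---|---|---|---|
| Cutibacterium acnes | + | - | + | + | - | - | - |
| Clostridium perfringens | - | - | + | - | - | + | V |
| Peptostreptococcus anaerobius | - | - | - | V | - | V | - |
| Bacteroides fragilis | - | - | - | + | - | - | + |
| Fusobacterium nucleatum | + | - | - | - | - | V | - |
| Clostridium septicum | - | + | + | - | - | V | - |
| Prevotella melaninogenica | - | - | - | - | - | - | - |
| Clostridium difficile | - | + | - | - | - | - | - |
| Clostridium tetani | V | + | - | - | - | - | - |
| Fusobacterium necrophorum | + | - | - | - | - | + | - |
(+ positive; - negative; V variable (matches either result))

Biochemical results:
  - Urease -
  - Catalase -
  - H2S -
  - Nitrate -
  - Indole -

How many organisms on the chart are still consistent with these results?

4

H2S -: excludes Clostridium perfringens, Fusobacterium necrophorum — 8 left.
Catalase -: excludes Cutibacterium acnes, Bacteroides fragilis — 6 left.
Urease -: all 6 remaining candidates are consistent.
Nitrate -: excludes Clostridium septicum — 5 left.
Indole -: excludes Fusobacterium nucleatum — 4 left.
Still consistent: Clostridium difficile, Clostridium tetani, Peptostreptococcus anaerobius, Prevotella melaninogenica.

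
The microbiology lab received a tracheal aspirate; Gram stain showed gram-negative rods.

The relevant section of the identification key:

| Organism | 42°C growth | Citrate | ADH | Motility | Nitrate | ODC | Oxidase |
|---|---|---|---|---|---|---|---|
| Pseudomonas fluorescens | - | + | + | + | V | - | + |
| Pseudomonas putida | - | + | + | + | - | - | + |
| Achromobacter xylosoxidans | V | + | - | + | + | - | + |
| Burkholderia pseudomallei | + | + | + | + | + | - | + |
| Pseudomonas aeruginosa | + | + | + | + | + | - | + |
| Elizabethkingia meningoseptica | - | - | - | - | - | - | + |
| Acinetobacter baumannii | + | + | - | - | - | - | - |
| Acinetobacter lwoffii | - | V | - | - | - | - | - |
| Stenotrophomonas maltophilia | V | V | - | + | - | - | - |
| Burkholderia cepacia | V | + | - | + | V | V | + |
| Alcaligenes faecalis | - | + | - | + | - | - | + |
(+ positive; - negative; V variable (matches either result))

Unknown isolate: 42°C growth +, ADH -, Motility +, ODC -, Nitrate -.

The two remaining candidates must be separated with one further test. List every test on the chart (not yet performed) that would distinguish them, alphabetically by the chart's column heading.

Oxidase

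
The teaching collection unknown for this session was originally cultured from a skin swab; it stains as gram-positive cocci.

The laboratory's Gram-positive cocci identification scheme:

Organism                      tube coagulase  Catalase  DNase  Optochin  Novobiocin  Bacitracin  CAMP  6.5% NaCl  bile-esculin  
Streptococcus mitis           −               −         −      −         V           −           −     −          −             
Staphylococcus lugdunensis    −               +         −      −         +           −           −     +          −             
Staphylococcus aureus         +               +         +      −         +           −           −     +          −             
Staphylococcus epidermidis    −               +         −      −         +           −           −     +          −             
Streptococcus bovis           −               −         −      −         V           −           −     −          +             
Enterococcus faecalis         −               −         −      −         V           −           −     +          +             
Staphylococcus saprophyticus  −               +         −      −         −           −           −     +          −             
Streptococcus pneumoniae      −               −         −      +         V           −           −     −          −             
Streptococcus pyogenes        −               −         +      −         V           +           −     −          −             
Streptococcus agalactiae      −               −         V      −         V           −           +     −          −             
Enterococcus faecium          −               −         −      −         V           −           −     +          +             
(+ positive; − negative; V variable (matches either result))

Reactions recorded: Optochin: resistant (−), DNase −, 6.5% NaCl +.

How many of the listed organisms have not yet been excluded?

Optochin −: excludes Streptococcus pneumoniae — 10 left.
DNase −: excludes Staphylococcus aureus, Streptococcus pyogenes — 8 left.
6.5% NaCl +: excludes Streptococcus mitis, Streptococcus bovis, Streptococcus agalactiae — 5 left.
Still consistent: Enterococcus faecalis, Enterococcus faecium, Staphylococcus epidermidis, Staphylococcus lugdunensis, Staphylococcus saprophyticus.

5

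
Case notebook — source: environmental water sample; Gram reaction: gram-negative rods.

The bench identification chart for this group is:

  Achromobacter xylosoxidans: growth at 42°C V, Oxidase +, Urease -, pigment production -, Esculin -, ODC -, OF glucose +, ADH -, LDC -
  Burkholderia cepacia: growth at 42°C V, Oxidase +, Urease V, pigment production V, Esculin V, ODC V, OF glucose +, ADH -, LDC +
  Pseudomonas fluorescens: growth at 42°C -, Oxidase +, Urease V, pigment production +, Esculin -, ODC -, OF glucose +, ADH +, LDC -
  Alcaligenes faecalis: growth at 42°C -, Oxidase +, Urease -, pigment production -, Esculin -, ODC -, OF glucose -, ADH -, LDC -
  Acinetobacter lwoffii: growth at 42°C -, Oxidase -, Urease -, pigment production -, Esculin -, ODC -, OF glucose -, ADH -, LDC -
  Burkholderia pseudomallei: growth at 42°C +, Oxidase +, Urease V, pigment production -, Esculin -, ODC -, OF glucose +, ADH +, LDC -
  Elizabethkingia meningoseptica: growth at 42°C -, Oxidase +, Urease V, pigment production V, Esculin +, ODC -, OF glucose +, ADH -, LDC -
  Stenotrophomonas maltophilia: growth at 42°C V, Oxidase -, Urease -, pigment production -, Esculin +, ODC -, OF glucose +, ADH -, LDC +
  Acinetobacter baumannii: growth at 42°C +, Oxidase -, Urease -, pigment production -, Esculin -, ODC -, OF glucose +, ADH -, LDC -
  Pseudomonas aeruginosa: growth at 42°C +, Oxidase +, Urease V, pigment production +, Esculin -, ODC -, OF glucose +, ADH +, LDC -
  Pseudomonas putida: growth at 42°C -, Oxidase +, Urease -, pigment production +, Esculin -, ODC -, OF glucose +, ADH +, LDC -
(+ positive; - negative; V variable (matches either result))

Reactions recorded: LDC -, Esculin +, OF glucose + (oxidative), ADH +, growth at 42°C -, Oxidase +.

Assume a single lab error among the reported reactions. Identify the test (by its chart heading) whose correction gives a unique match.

ADH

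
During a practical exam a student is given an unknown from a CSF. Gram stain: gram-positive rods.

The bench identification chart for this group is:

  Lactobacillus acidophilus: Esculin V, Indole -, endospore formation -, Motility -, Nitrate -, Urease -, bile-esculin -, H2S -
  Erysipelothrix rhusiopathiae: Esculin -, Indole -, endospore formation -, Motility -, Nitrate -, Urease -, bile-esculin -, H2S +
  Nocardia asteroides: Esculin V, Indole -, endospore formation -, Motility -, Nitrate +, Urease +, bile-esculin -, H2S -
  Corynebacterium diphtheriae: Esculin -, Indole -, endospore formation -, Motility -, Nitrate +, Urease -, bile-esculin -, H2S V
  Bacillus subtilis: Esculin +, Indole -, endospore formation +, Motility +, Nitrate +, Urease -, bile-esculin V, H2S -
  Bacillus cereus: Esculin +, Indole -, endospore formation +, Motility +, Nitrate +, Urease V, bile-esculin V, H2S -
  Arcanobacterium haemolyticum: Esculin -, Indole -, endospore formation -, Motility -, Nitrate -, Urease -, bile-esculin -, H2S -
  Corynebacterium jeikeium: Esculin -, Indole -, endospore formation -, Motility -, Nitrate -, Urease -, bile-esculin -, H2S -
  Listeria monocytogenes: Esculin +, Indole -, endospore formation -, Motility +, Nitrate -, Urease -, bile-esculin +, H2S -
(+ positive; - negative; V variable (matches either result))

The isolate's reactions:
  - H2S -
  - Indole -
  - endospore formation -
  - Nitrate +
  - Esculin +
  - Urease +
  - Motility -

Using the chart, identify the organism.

Indole -: all 9 remaining candidates are consistent.
endospore formation -: excludes Bacillus subtilis, Bacillus cereus — 7 left.
Nitrate +: excludes 5 organisms — 2 left.
H2S -: all 2 remaining candidates are consistent.
Motility -: all 2 remaining candidates are consistent.
Esculin +: excludes Corynebacterium diphtheriae — 1 left.
Urease +: the one remaining candidate is consistent.

Nocardia asteroides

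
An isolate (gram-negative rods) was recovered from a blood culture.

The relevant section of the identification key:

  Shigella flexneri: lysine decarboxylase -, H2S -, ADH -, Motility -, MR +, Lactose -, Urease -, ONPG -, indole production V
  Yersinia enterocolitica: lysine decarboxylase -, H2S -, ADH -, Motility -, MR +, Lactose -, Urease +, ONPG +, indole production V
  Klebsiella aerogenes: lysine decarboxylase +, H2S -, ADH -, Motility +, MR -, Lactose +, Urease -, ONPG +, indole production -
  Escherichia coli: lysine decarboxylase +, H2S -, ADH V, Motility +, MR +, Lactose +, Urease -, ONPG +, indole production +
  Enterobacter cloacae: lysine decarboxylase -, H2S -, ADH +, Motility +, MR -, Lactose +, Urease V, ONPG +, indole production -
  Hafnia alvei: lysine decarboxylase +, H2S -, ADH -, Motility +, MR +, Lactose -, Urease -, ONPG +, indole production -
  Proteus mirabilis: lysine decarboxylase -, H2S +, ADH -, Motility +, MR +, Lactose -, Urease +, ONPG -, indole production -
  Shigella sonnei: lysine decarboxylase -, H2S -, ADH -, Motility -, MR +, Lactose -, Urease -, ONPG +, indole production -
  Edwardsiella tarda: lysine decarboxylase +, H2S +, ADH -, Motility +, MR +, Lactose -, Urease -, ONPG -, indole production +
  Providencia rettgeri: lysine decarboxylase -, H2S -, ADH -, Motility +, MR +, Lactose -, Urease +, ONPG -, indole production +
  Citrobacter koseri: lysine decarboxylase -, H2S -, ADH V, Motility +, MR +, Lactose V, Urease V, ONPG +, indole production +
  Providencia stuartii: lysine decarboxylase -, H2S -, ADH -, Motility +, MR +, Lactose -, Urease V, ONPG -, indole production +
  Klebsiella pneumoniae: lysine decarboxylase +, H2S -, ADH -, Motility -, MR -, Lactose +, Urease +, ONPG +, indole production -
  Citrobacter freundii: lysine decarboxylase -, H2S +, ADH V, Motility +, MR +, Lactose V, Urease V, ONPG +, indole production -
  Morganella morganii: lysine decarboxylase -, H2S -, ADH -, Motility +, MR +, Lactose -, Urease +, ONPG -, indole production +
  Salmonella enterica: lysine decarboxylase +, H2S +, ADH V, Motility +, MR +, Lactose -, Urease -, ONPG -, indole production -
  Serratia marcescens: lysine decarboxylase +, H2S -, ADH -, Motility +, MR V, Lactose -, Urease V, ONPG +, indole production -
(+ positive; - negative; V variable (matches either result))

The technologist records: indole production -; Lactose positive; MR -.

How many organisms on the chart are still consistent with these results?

MR -: excludes 13 organisms — 4 left.
Lactose +: excludes Serratia marcescens — 3 left.
indole production -: all 3 remaining candidates are consistent.
Still consistent: Enterobacter cloacae, Klebsiella aerogenes, Klebsiella pneumoniae.

3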